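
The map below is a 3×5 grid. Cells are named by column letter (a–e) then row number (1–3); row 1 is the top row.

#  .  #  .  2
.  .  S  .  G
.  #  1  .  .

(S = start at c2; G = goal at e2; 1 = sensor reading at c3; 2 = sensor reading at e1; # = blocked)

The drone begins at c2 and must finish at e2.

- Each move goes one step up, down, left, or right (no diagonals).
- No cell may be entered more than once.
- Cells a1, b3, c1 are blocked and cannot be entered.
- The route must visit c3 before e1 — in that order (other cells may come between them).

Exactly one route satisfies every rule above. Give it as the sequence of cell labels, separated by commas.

The waypoints must appear in the order c3, e1, with no cell reused.
Route from c2: down 1 to c3, right 1 to d3, up 2 to d1, right 1 to e1, down 1 to e2 — 6 moves in all.
Check: order respected (1 at step 1, 2 at step 5).

c2, c3, d3, d2, d1, e1, e2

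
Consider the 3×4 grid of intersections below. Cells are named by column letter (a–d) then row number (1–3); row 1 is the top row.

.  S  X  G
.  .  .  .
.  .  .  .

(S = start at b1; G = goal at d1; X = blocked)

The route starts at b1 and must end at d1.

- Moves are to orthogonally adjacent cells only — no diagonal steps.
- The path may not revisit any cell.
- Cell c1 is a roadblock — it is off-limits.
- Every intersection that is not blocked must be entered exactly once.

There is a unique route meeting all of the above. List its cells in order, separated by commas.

Need to visit all 11 open cells exactly once, starting at b1 and ending at d1.
Cell d3 has only two open neighbours (d2 and c3), so the path must pass straight through it: one of those is the cell it's entered from and the other is where it exits.
Route from b1: left to a1, 2× down (reaching a3), right to b3, up to b2, right to c2, down to c3, right to d3, 2× up (reaching d1) — 10 moves in all.
Check: all 11 open cells covered.

b1, a1, a2, a3, b3, b2, c2, c3, d3, d2, d1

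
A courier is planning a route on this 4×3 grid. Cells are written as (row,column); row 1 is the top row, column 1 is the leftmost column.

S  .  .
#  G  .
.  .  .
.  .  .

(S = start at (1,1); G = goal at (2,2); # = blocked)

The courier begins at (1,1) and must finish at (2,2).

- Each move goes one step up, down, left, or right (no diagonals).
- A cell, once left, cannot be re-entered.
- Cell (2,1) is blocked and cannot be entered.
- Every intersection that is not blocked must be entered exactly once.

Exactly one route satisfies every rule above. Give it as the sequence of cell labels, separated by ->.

Need to visit all 11 open cells exactly once, starting at (1,1) and ending at (2,2).
Cell (4,1) has only two open neighbours ((3,1) and (4,2)), so the path must pass straight through it: one of those is the cell it's entered from and the other is where it exits.
Route from (1,1): 2× right (reaching (1,3)), 3× down (reaching (4,3)), 2× left (reaching (4,1)), up to (3,1), right to (3,2), up to (2,2) — 10 moves in all.
Check: all 11 open cells covered.

(1,1) -> (1,2) -> (1,3) -> (2,3) -> (3,3) -> (4,3) -> (4,2) -> (4,1) -> (3,1) -> (3,2) -> (2,2)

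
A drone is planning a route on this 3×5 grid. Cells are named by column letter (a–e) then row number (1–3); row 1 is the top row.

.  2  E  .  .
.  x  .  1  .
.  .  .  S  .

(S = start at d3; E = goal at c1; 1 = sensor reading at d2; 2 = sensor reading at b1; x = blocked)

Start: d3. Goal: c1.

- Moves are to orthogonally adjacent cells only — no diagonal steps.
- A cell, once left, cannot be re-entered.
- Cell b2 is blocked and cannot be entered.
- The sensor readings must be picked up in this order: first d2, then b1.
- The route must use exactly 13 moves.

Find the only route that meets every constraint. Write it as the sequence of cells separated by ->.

The waypoints must appear in the order d2, b1, with no cell reused.
Route from d3: right 1 to e3, up 2 to e1, left 1 to d1, down 1 to d2, left 1 to c2, down 1 to c3, left 2 to a3, up 2 to a1, right 2 to c1 — 13 moves in all.
Check: order respected (1 at step 5, 2 at step 12); 13 moves as required.

d3 -> e3 -> e2 -> e1 -> d1 -> d2 -> c2 -> c3 -> b3 -> a3 -> a2 -> a1 -> b1 -> c1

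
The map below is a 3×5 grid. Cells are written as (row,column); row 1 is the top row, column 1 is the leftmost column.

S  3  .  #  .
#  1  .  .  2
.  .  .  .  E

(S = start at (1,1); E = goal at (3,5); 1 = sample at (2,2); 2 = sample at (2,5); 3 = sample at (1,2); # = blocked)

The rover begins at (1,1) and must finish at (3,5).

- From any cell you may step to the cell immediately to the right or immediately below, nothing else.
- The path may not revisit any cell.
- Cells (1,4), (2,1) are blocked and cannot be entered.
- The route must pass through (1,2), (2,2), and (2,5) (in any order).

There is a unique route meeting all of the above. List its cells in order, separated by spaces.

Moves only go right or down, so the column and row indices never decrease.
Route from (1,1): right to (1,2), down to (2,2), 3× right (reaching (2,5)), down to (3,5) — 6 moves in all.
Check: all required cells visited.

(1,1) (1,2) (2,2) (2,3) (2,4) (2,5) (3,5)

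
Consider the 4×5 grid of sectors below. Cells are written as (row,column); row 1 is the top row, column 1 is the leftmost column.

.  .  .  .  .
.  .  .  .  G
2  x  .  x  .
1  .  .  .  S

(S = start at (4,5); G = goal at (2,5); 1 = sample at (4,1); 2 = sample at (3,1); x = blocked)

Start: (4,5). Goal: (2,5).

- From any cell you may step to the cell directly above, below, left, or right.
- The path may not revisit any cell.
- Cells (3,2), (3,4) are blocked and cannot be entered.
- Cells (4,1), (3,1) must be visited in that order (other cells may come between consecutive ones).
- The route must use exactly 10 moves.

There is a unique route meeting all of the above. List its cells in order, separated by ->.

The waypoints must appear in the order (4,1), (3,1), with no cell reused.
Route from (4,5): 4× left (reaching (4,1)), 2× up (reaching (2,1)), 4× right (reaching (2,5)) — 10 moves in all.
Check: order respected (1 at step 4, 2 at step 5); 10 moves as required.

(4,5) -> (4,4) -> (4,3) -> (4,2) -> (4,1) -> (3,1) -> (2,1) -> (2,2) -> (2,3) -> (2,4) -> (2,5)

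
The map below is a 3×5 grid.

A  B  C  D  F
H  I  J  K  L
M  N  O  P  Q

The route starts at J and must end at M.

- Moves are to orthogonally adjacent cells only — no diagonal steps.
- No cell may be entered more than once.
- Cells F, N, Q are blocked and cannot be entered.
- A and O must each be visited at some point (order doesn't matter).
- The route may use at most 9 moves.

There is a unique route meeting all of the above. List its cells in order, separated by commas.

Any route must reach A and O and still end at M within 9 moves, so the order of the required stops is forced.
Route from J: down 1 to O, right 1 to P, up 2 to D, left 3 to A, down 2 to M — 9 moves in all.
Check: all required cells visited; 9 ≤ 9 moves.

J, O, P, K, D, C, B, A, H, M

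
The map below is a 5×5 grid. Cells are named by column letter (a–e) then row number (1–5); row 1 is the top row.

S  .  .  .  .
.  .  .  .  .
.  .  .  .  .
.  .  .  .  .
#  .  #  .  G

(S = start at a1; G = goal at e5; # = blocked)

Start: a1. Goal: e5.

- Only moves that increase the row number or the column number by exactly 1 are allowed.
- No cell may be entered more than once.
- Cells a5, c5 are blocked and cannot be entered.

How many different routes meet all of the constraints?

55

A right/down-only route from a1 to e5 makes exactly 4 down-moves and 4 right-moves in some order.
With no other constraints that would be C(8,4) = 70 routes.
Subtract routes through each blocked cell (inclusion–exclusion for overlaps): − through a5: 1 − through c5: 15 + through a5&c5: 1 → 55.
That gives 55 routes.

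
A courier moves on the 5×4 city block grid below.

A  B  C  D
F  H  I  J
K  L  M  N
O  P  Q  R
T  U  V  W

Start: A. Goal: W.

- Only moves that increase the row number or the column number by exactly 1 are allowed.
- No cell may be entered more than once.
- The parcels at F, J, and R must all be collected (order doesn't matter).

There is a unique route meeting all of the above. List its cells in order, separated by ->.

A -> F -> H -> I -> J -> N -> R -> W

Moves only go right or down, so the column and row indices never decrease.
Route from A: down to F, 3× right (reaching J), 3× down (reaching W) — 7 moves in all.
Check: all required cells visited.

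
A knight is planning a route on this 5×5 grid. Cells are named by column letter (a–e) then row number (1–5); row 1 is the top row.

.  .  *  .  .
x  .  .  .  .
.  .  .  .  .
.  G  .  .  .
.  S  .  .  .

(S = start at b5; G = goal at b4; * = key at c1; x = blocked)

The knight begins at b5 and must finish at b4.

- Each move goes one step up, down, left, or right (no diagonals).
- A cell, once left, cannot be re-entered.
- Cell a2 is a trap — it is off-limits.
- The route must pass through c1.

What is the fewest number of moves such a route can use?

Any route passes through c1 somewhere between b5 and b4. Summing Manhattan distances along the two legs (b5 → c1 → b4) gives a lower bound of 5 + 4 = 9 moves.
A route of 9 moves achieves this: b5 → c5 → c4 → c3 → c2 → c1 → b1 → b2 → b3 → b4.
Since 9 matches the lower bound, it is optimal.

9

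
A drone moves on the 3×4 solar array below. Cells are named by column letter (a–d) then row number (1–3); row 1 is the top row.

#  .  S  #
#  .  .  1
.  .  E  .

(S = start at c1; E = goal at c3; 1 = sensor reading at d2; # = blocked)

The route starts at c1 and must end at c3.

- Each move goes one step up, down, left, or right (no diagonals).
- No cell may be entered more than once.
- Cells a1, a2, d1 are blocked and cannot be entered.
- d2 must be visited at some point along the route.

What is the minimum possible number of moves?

4

Any route passes through d2 somewhere between c1 and c3. Summing Manhattan distances along the two legs (c1 → d2 → c3) gives a lower bound of 2 + 2 = 4 moves.
A route of 4 moves achieves this: c1 → c2 → d2 → d3 → c3.
Since 4 matches the lower bound, it is optimal.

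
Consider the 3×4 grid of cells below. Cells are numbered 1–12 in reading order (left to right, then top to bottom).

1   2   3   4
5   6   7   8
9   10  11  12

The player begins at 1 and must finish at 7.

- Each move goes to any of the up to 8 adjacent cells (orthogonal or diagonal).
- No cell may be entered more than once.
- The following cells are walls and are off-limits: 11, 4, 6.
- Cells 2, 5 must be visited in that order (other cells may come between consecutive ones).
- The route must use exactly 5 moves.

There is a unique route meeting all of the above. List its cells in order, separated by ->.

1 -> 2 -> 5 -> 9 -> 10 -> 7

The waypoints must appear in the order 2, 5, with no cell reused.
Route from 1: right to 2, down-left to 5, down to 9, right to 10, up-right to 7 — 5 moves in all.
Check: order respected (2 at step 1, 5 at step 2); 5 moves as required.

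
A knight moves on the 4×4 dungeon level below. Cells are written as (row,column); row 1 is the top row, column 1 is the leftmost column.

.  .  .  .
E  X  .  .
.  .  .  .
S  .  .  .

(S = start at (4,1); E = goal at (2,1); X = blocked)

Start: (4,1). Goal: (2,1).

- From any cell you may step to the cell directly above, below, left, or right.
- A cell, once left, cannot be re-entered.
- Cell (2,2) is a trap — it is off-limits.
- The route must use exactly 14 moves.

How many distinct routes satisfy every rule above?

1

Need simple routes of exactly 14 moves from (4,1) to (2,1) (Manhattan distance 2, so 6 moves are spent on a detour and 6 undoing it).
Enumerating: (4,1) (3,1) (3,2) (4,2) (4,3) (4,4) (3,4) (3,3) (2,3) (2,4) (1,4) (1,3) (1,2) (1,1) (2,1).
That gives 1 route.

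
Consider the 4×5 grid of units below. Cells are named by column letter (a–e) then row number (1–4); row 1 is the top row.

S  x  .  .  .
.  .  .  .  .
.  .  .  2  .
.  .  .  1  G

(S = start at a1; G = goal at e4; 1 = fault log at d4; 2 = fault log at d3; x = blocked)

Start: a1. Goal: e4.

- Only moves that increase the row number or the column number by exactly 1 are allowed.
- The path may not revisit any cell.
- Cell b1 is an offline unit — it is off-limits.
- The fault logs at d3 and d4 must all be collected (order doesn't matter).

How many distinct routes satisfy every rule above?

4

A right/down-only route from a1 to e4 makes exactly 3 down-moves and 4 right-moves in some order.
With no other constraints that would be C(7,3) = 35 routes.
A monotone route can only reach the required cells in the order d3, d4, so split there and multiply the segment counts (each segment already excludes blocked cells): a1→d3: 4; d3→d4: 1; d4→e4: 1; product = 4.
That gives 4 routes.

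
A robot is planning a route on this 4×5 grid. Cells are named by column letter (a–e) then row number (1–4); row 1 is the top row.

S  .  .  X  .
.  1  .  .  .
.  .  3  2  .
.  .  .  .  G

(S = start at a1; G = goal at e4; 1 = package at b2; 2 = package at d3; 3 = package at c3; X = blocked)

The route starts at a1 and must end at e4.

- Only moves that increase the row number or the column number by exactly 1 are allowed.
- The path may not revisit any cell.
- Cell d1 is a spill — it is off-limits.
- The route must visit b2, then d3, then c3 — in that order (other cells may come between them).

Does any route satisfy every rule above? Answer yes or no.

no

c3 lies to the left of d3, so going from d3 to c3 would need a leftward move — but moves only go right/down, so d3 cannot be visited before c3.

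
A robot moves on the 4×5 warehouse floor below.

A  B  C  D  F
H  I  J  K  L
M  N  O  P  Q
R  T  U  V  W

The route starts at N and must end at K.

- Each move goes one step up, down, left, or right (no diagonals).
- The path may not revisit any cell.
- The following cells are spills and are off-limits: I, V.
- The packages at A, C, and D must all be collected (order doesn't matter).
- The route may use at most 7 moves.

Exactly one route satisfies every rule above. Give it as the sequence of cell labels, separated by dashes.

The 7-move cap with required stops at A, C, D leaves no slack for detours.
Route from N: left to M, 2× up (reaching A), 3× right (reaching D), down to K — 7 moves in all.
Check: all required cells visited; 7 ≤ 7 moves.

N - M - H - A - B - C - D - K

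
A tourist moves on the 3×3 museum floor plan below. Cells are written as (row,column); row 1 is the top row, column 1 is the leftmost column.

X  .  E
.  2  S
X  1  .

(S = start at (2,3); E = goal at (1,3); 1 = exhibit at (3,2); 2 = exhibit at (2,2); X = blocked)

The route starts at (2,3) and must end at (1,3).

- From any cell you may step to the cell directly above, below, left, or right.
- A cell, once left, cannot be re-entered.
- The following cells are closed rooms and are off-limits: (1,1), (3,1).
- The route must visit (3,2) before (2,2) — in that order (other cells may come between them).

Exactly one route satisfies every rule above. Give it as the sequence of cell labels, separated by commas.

The waypoints must appear in the order (3,2), (2,2), with no cell reused.
Route from (2,3): down 1 to (3,3), left 1 to (3,2), up 2 to (1,2), right 1 to (1,3) — 5 moves in all.
Check: order respected (1 at step 2, 2 at step 3).

(2,3), (3,3), (3,2), (2,2), (1,2), (1,3)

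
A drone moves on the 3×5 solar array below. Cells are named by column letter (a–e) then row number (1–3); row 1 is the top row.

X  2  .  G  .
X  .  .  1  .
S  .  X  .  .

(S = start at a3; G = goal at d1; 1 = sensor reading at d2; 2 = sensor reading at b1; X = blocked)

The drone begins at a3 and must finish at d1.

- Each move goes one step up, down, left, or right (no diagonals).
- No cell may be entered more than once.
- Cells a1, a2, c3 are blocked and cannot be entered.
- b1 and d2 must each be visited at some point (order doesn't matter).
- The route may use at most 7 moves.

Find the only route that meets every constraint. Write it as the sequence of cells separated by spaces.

The 7-move cap with required stops at b1, d2 leaves no slack for detours.
Route from a3: right 1 to b3, up 2 to b1, right 1 to c1, down 1 to c2, right 1 to d2, up 1 to d1 — 7 moves in all.
Check: all required cells visited; 7 ≤ 7 moves.

a3 b3 b2 b1 c1 c2 d2 d1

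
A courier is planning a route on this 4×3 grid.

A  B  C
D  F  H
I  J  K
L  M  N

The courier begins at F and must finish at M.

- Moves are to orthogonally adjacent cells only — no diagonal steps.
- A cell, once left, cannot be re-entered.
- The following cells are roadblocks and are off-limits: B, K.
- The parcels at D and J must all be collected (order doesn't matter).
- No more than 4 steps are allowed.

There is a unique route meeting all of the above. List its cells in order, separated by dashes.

The 4-move cap with required stops at D, J leaves no slack for detours.
Route from F: left to D, down to I, right to J, down to M — 4 moves in all.
Check: all required cells visited; 4 ≤ 4 moves.

F - D - I - J - M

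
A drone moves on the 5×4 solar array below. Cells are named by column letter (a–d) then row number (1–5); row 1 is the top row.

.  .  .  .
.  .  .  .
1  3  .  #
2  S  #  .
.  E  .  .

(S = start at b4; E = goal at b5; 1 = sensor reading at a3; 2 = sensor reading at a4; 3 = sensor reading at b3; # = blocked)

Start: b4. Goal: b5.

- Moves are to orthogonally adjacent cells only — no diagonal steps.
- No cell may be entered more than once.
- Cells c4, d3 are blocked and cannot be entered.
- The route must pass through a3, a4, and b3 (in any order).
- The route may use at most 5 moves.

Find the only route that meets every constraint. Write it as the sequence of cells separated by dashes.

b4 - b3 - a3 - a4 - a5 - b5

Any route must reach a3, a4, and b3 and still end at b5 within 5 moves, so the order of the required stops is forced.
Route from b4: up to b3, left to a3, 2× down (reaching a5), right to b5 — 5 moves in all.
Check: all required cells visited; 5 ≤ 5 moves.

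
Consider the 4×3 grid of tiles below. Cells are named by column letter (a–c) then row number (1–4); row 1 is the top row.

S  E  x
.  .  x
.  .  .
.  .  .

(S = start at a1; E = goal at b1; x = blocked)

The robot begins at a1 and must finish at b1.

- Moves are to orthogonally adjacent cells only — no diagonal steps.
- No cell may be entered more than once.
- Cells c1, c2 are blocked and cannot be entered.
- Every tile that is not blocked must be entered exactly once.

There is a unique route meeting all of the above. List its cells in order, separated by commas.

a1, a2, a3, a4, b4, c4, c3, b3, b2, b1

Need to visit all 10 open cells exactly once, starting at a1 and ending at b1.
Cell a4 has only two open neighbours (a3 and b4), so the path must pass straight through it: one of those is the cell it's entered from and the other is where it exits.
Route from a1: down 3 to a4, right 2 to c4, up 1 to c3, left 1 to b3, up 2 to b1 — 9 moves in all.
Check: all 10 open cells covered.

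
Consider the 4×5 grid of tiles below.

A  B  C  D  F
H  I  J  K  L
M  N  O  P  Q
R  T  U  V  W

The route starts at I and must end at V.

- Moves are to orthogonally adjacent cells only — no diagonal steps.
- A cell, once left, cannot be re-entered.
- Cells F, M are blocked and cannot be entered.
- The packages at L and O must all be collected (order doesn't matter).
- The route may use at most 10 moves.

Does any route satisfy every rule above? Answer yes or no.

yes

One route that works: I → N → O → J → K → L → Q → W → V.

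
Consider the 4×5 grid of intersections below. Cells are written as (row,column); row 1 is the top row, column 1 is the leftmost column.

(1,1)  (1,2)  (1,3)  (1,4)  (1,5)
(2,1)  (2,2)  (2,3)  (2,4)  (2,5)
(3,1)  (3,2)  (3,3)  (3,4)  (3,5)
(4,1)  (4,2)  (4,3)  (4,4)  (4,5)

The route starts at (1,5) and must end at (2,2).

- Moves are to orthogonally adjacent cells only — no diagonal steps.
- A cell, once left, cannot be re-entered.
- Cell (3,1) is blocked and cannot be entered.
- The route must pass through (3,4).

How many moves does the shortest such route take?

Any route passes through (3,4) somewhere between (1,5) and (2,2). Summing Manhattan distances along the two legs ((1,5) → (3,4) → (2,2)) gives a lower bound of 3 + 3 = 6 moves.
A route of 6 moves achieves this: (1,5) → (2,5) → (3,5) → (3,4) → (2,4) → (2,3) → (2,2).
Since 6 matches the lower bound, it is optimal.

6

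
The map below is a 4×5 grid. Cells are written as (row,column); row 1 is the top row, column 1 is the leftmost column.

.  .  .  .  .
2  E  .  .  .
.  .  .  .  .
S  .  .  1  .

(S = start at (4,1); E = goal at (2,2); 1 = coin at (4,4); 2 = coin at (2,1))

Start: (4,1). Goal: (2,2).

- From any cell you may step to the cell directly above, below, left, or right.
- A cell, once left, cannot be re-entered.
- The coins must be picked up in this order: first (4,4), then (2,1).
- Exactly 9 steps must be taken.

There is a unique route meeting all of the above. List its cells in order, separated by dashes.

The waypoints must appear in the order (4,4), (2,1), with no cell reused.
Route from (4,1): right 3 to (4,4), up 1 to (3,4), left 3 to (3,1), up 1 to (2,1), right 1 to (2,2) — 9 moves in all.
Check: order respected (1 at step 3, 2 at step 8); 9 moves as required.

(4,1) - (4,2) - (4,3) - (4,4) - (3,4) - (3,3) - (3,2) - (3,1) - (2,1) - (2,2)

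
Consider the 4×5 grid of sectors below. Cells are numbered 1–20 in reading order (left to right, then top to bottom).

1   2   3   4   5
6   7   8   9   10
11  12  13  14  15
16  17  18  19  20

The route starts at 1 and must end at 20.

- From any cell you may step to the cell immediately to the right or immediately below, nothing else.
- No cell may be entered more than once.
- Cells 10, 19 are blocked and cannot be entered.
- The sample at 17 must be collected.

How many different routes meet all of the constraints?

A right/down-only route from 1 to 20 makes exactly 3 down-moves and 4 right-moves in some order.
With no other constraints that would be C(7,3) = 35 routes.
Split at 17 and multiply the segment counts (each segment already excludes blocked cells): 1→17: 4; 17→20: 0; product = 0.
No route satisfies every constraint, so the count is 0.

0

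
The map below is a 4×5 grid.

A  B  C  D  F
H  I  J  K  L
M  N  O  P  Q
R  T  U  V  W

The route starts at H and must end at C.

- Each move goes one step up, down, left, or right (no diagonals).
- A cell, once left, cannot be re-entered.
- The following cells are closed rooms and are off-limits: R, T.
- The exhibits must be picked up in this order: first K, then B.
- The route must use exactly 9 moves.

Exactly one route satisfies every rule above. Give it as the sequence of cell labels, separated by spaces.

H M N O P K J I B C

The waypoints must appear in the order K, B, with no cell reused.
Route from H: down 1 to M, right 3 to P, up 1 to K, left 2 to I, up 1 to B, right 1 to C — 9 moves in all.
Check: order respected (K at step 5, B at step 8); 9 moves as required.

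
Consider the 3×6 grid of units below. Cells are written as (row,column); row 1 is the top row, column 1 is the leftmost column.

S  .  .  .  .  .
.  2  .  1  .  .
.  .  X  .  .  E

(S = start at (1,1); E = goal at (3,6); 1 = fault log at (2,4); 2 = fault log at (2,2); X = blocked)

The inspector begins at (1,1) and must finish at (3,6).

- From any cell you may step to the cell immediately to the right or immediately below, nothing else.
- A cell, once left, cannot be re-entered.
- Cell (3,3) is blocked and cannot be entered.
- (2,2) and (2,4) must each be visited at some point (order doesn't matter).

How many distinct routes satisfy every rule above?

A right/down-only route from (1,1) to (3,6) makes exactly 2 down-moves and 5 right-moves in some order.
With no other constraints that would be C(7,2) = 21 routes.
A monotone route can only reach the required cells in the order (2,2), (2,4), so split there and multiply the segment counts (each segment already excludes blocked cells): (1,1)→(2,2): 2; (2,2)→(2,4): 1; (2,4)→(3,6): 3; product = 6.
That gives 6 routes.

6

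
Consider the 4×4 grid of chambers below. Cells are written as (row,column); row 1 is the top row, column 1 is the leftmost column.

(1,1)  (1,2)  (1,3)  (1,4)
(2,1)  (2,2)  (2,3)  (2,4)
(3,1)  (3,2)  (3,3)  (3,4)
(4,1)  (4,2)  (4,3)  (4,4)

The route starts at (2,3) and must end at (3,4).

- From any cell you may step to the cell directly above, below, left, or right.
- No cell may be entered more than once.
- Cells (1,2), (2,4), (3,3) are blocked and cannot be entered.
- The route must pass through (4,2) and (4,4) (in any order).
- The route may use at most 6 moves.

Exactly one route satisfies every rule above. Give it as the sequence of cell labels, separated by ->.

The 6-move cap with required stops at (4,2), (4,4) leaves no slack for detours.
Route from (2,3): left 1 to (2,2), down 2 to (4,2), right 2 to (4,4), up 1 to (3,4) — 6 moves in all.
Check: all required cells visited; 6 ≤ 6 moves.

(2,3) -> (2,2) -> (3,2) -> (4,2) -> (4,3) -> (4,4) -> (3,4)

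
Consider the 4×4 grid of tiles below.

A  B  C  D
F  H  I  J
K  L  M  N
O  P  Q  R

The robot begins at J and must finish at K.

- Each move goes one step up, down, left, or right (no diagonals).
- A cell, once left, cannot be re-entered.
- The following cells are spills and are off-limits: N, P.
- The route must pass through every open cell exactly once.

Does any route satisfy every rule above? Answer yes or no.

Cell O has only one open neighbour but is neither the start nor the goal, so a Hamiltonian route would have to both enter and leave it through the same neighbour — impossible without revisiting.

no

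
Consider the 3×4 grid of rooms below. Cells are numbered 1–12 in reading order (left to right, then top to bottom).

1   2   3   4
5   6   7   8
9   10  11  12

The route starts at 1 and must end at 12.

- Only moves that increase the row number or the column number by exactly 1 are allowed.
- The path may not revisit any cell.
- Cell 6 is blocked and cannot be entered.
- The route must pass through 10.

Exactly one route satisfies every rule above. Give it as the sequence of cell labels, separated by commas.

1, 5, 9, 10, 11, 12

Moves only go right or down, so the column and row indices never decrease.
Route from 1: down 2 to 9, right 3 to 12 — 5 moves in all.
Check: all required cells visited.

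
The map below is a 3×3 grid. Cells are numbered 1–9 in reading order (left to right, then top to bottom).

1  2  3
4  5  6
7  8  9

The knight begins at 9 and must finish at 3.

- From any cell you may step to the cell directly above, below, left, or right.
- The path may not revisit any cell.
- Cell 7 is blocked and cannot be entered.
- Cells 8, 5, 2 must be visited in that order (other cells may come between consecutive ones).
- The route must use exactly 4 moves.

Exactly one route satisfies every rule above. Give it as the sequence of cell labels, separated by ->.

The waypoints must appear in the order 8, 5, 2, with no cell reused.
Route from 9: left 1 to 8, up 2 to 2, right 1 to 3 — 4 moves in all.
Check: order respected (8 at step 1, 5 at step 2, 2 at step 3); 4 moves as required.

9 -> 8 -> 5 -> 2 -> 3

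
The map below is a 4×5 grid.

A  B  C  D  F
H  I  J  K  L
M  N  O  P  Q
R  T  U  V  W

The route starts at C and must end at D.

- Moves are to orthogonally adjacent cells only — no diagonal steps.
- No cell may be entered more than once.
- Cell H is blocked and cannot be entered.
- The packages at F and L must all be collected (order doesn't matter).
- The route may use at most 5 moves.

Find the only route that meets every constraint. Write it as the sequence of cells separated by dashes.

C - J - K - L - F - D

Any route must reach F and L and still end at D within 5 moves, so the order of the required stops is forced.
Route from C: down to J, 2× right (reaching L), up to F, left to D — 5 moves in all.
Check: all required cells visited; 5 ≤ 5 moves.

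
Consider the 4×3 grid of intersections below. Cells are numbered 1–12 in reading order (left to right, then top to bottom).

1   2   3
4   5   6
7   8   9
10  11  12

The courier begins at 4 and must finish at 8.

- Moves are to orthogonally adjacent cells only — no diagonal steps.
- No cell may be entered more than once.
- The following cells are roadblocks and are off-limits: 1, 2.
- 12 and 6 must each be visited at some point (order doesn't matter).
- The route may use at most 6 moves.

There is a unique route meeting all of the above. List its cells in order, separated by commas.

4, 5, 6, 9, 12, 11, 8

The 6-move cap with required stops at 12, 6 leaves no slack for detours.
Route from 4: 2× right (reaching 6), 2× down (reaching 12), left to 11, up to 8 — 6 moves in all.
Check: all required cells visited; 6 ≤ 6 moves.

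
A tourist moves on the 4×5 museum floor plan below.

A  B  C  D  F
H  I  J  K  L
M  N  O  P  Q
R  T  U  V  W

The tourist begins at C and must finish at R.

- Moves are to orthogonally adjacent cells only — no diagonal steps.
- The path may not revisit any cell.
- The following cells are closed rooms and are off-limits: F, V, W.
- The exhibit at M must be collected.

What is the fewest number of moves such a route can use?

Any route passes through M somewhere between C and R. Summing Manhattan distances along the two legs (C → M → R) gives a lower bound of 4 + 1 = 5 moves.
A route of 5 moves achieves this: C → J → O → N → M → R.
Since 5 matches the lower bound, it is optimal.

5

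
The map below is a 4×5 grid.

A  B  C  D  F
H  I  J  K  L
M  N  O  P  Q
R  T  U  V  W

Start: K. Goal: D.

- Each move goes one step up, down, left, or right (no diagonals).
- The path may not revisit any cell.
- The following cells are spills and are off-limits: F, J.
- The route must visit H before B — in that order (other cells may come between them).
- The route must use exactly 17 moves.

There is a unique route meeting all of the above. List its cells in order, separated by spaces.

The waypoints must appear in the order H, B, with no cell reused.
Route from K: right 1 to L, down 2 to W, left 1 to V, up 1 to P, left 1 to O, down 1 to U, left 2 to R, up 1 to M, right 1 to N, up 1 to I, left 1 to H, up 1 to A, right 3 to D — 17 moves in all.
Check: order respected (H at step 13, B at step 15); 17 moves as required.

K L Q W V P O U T R M N I H A B C D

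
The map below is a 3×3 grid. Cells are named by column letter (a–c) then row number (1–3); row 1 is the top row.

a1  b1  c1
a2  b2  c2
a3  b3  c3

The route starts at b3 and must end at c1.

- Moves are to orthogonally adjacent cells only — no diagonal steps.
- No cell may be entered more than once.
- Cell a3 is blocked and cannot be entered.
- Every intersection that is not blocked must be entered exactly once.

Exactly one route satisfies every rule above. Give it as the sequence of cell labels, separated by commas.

b3, c3, c2, b2, a2, a1, b1, c1

Need to visit all 8 open cells exactly once, starting at b3 and ending at c1.
Cell a2 has only two open neighbours (a1 and b2), so the path must pass straight through it: one of those is the cell it's entered from and the other is where it exits.
Route from b3: right to c3, up to c2, 2× left (reaching a2), up to a1, 2× right (reaching c1) — 7 moves in all.
Check: all 8 open cells covered.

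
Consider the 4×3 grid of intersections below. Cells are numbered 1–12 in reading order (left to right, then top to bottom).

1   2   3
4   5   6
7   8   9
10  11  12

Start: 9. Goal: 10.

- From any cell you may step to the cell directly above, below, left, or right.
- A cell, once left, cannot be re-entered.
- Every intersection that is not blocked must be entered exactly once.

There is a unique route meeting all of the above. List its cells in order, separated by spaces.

9 12 11 8 5 6 3 2 1 4 7 10

Need to visit all 12 open cells exactly once, starting at 9 and ending at 10.
Cell 3 has only two open neighbours (6 and 2), so the path must pass straight through it: one of those is the cell it's entered from and the other is where it exits.
Route from 9: down 1 to 12, left 1 to 11, up 2 to 5, right 1 to 6, up 1 to 3, left 2 to 1, down 3 to 10 — 11 moves in all.
Check: all 12 open cells covered.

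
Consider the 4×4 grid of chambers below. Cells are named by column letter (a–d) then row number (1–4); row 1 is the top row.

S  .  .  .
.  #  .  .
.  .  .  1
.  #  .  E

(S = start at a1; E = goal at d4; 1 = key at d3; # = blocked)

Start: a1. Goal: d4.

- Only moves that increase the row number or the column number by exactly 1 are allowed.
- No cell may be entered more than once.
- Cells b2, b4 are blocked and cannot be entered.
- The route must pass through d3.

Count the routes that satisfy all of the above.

4

A right/down-only route from a1 to d4 makes exactly 3 down-moves and 3 right-moves in some order.
With no other constraints that would be C(6,3) = 20 routes.
Split at d3 and multiply the segment counts (each segment already excludes blocked cells): a1→d3: 4; d3→d4: 1; product = 4.
That gives 4 routes.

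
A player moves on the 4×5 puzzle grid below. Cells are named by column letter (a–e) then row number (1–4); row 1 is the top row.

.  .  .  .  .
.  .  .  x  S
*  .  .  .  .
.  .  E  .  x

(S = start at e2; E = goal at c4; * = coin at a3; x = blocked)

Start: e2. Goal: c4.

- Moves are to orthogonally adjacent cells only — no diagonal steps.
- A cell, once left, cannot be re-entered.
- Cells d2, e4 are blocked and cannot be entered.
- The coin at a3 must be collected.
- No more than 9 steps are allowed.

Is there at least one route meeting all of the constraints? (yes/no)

One route that works: e2 → e3 → d3 → c3 → b3 → a3 → a4 → b4 → c4.

yes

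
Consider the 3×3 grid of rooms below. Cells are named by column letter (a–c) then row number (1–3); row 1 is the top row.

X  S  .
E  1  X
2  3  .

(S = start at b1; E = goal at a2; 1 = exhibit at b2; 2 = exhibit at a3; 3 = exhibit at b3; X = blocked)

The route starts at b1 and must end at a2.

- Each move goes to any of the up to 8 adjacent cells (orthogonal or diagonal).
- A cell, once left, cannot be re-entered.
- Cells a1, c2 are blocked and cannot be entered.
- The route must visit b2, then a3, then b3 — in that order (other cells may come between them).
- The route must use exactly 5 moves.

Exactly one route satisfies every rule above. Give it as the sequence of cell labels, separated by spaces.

b1 c1 b2 a3 b3 a2

The waypoints must appear in the order b2, a3, b3, with no cell reused.
Route from b1: right to c1, 2× down-left (reaching a3), right to b3, up-left to a2 — 5 moves in all.
Check: order respected (1 at step 2, 2 at step 3, 3 at step 4); 5 moves as required.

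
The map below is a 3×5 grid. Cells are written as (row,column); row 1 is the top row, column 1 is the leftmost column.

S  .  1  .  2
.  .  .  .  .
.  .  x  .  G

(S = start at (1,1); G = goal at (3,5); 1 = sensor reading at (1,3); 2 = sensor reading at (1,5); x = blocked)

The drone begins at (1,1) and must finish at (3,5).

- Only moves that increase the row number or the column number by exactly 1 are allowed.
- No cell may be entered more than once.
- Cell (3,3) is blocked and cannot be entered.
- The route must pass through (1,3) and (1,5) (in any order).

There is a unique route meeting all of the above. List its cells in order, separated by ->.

Moves only go right or down, so the column and row indices never decrease.
Route from (1,1): right 4 to (1,5), down 2 to (3,5) — 6 moves in all.
Check: all required cells visited.

(1,1) -> (1,2) -> (1,3) -> (1,4) -> (1,5) -> (2,5) -> (3,5)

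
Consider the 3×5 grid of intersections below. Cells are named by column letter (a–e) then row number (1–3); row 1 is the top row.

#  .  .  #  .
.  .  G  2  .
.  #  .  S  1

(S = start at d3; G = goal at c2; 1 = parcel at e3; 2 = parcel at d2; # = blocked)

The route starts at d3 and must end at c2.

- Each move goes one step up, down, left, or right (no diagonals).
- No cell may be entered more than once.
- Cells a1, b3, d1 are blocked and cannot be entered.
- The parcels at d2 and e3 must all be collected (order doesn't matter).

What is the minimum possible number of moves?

Any route passes through d2 and e3 in some order between d3 and c2. Summing Manhattan distances along each leg and taking the cheapest ordering (d3 → e3 → d2 → c2) gives a lower bound of 1 + 2 + 1 = 4 moves.
A route of 4 moves achieves this: d3 → e3 → e2 → d2 → c2.
Since 4 matches the lower bound, it is optimal.

4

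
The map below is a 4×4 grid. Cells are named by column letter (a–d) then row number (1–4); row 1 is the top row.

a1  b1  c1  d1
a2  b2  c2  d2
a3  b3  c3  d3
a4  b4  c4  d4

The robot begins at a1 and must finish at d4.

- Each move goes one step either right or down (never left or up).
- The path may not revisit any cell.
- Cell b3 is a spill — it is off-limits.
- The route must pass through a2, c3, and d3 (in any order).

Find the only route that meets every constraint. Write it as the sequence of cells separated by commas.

a1, a2, b2, c2, c3, d3, d4

Moves only go right or down, so the column and row indices never decrease.
Route from a1: down 1 to a2, right 2 to c2, down 1 to c3, right 1 to d3, down 1 to d4 — 6 moves in all.
Check: all required cells visited.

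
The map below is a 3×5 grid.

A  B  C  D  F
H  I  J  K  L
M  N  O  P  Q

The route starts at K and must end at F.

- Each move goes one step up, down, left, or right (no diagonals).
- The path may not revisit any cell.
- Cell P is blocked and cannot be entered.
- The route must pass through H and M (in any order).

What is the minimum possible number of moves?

10

Any route passes through H and M in some order between K and F. Summing Manhattan distances along each leg and taking the cheapest ordering (K → M → H → F) gives a lower bound of 4 + 1 + 5 = 10 moves.
A route of 10 moves achieves this: K → J → O → N → M → H → A → B → C → D → F.
Since 10 matches the lower bound, it is optimal.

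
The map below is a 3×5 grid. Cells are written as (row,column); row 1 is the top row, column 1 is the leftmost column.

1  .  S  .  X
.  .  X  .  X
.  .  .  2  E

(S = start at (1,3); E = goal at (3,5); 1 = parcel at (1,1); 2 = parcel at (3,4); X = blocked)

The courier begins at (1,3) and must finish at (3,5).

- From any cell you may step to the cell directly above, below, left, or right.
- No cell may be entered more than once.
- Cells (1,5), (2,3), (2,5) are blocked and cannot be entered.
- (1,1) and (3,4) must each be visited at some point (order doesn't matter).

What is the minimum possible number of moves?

8

Any route passes through (1,1) and (3,4) in some order between (1,3) and (3,5). Summing Manhattan distances along each leg and taking the cheapest ordering ((1,3) → (1,1) → (3,4) → (3,5)) gives a lower bound of 2 + 5 + 1 = 8 moves.
A route of 8 moves achieves this: (1,3) → (1,2) → (1,1) → (2,1) → (3,1) → (3,2) → (3,3) → (3,4) → (3,5).
Since 8 matches the lower bound, it is optimal.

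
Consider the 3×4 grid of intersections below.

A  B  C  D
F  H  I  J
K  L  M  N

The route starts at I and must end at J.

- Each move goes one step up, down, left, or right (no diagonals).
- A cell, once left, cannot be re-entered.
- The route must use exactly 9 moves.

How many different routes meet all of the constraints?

8

Need simple routes of exactly 9 moves from I to J (Manhattan distance 1, so 4 moves are spent on a detour and 4 undoing it).
Enumerating: I C B H F K L M N J | I C B A F K L M N J | I C B A F H L M N J | I M L H F A B C D J | I M L K F A B C D J | I M L K F H B C D J | I H B A F K L M N J | I H L K F A B C D J.
That gives 8 routes.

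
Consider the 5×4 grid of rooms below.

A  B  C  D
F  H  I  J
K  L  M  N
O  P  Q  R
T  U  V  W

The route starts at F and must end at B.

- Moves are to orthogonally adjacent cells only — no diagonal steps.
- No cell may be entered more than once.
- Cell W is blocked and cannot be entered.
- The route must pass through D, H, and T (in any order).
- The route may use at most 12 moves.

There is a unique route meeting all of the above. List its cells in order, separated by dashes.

The 12-move cap with required stops at D, H, T leaves no slack for detours.
Route from F: down 3 to T, right 1 to U, up 3 to H, right 2 to J, up 1 to D, left 2 to B — 12 moves in all.
Check: all required cells visited; 12 ≤ 12 moves.

F - K - O - T - U - P - L - H - I - J - D - C - B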